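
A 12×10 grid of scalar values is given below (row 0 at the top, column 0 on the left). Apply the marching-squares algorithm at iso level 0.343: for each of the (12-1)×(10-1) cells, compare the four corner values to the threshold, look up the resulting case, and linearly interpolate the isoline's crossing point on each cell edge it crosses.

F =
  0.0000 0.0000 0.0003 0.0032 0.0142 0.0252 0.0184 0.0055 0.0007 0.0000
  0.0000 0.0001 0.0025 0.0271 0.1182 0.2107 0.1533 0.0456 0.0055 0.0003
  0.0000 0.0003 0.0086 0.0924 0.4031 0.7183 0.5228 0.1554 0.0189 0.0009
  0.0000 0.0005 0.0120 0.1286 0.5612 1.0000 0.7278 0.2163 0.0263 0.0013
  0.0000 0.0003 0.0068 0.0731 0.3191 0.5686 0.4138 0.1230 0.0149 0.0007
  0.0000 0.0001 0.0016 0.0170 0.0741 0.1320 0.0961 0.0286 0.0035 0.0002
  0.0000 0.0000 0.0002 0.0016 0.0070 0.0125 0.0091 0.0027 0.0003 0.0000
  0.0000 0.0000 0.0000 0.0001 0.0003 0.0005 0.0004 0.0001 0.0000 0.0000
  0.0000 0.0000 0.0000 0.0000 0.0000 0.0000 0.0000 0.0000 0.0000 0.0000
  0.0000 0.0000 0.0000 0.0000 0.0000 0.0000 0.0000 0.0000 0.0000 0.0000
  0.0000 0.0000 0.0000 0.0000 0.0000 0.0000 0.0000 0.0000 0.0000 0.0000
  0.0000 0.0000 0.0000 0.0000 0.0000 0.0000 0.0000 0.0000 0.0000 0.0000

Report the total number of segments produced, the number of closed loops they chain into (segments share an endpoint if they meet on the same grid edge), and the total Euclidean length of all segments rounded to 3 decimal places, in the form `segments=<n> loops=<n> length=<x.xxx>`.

segments=12 loops=1 length=9.926

cell (1,3): code 0100 → (1.789,4.000)–(2.000,3.807)
cell (1,4): code 1100 → (1.261,5.000)–(1.789,4.000)
cell (1,5): code 1100 → (1.513,6.000)–(1.261,5.000)
cell (1,6): code 1000 → (2.000,6.489)–(1.513,6.000)
cell (2,3): code 0110 → (2.000,3.807)–(3.000,3.496)
cell (2,6): code 1001 → (3.000,6.752)–(2.000,6.489)
cell (3,3): code 0010 → (3.000,3.496)–(3.901,4.000)
cell (3,4): code 0111 → (3.901,4.000)–(4.000,4.096)
cell (3,6): code 1001 → (4.000,6.243)–(3.000,6.752)
cell (4,4): code 0010 → (4.000,4.096)–(4.517,5.000)
cell (4,5): code 0011 → (4.517,5.000)–(4.223,6.000)
cell (4,6): code 0001 → (4.223,6.000)–(4.000,6.243)
total: 12 segments, chained into 1 closed loop(s), length Σ = 9.926201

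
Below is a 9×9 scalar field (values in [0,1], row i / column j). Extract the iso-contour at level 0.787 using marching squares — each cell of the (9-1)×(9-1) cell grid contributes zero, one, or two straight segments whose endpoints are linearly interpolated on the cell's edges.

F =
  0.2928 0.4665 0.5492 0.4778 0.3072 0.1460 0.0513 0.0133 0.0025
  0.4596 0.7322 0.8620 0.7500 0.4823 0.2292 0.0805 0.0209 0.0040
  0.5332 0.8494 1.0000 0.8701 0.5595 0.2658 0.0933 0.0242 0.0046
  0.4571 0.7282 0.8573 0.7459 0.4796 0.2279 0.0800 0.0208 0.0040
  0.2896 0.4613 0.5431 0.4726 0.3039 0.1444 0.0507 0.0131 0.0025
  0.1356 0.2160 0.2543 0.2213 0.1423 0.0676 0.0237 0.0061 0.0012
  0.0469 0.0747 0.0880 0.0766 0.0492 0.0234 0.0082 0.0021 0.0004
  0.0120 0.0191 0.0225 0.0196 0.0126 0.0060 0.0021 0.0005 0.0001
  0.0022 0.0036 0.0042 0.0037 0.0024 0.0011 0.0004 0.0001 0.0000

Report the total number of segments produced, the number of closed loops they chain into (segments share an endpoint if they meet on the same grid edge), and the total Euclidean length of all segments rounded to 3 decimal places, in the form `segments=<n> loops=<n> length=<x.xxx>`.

cell (0,1): code 0100 → (0.760,2.000)–(1.000,1.422)
cell (0,2): code 1000 → (1.000,2.670)–(0.760,2.000)
cell (1,0): code 0100 → (1.468,1.000)–(2.000,0.803)
cell (1,1): code 1110 → (1.000,1.422)–(1.468,1.000)
cell (1,2): code 1101 → (1.308,3.000)–(1.000,2.670)
cell (1,3): code 1000 → (2.000,3.268)–(1.308,3.000)
cell (2,0): code 0010 → (2.000,0.803)–(2.515,1.000)
cell (2,1): code 0111 → (2.515,1.000)–(3.000,1.455)
cell (2,2): code 1011 → (3.000,2.631)–(2.669,3.000)
cell (2,3): code 0001 → (2.669,3.000)–(2.000,3.268)
cell (3,1): code 0010 → (3.000,1.455)–(3.224,2.000)
cell (3,2): code 0001 → (3.224,2.000)–(3.000,2.631)
total: 12 segments, chained into 1 closed loop(s), length Σ = 7.419498

segments=12 loops=1 length=7.419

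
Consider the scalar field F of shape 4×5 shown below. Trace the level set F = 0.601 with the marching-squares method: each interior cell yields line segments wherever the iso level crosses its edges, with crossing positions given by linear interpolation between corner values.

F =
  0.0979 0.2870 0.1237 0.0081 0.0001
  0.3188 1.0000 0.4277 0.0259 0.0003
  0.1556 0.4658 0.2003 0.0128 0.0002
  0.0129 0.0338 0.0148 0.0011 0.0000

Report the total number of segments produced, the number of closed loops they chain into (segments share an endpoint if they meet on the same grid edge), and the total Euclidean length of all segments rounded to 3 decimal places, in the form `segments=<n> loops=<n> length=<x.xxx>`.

segments=4 loops=1 length=3.675

cell (0,0): code 0100 → (0.440,1.000)–(1.000,0.414)
cell (0,1): code 1000 → (1.000,1.697)–(0.440,1.000)
cell (1,0): code 0010 → (1.000,0.414)–(1.747,1.000)
cell (1,1): code 0001 → (1.747,1.000)–(1.000,1.697)
total: 4 segments, chained into 1 closed loop(s), length Σ = 3.675008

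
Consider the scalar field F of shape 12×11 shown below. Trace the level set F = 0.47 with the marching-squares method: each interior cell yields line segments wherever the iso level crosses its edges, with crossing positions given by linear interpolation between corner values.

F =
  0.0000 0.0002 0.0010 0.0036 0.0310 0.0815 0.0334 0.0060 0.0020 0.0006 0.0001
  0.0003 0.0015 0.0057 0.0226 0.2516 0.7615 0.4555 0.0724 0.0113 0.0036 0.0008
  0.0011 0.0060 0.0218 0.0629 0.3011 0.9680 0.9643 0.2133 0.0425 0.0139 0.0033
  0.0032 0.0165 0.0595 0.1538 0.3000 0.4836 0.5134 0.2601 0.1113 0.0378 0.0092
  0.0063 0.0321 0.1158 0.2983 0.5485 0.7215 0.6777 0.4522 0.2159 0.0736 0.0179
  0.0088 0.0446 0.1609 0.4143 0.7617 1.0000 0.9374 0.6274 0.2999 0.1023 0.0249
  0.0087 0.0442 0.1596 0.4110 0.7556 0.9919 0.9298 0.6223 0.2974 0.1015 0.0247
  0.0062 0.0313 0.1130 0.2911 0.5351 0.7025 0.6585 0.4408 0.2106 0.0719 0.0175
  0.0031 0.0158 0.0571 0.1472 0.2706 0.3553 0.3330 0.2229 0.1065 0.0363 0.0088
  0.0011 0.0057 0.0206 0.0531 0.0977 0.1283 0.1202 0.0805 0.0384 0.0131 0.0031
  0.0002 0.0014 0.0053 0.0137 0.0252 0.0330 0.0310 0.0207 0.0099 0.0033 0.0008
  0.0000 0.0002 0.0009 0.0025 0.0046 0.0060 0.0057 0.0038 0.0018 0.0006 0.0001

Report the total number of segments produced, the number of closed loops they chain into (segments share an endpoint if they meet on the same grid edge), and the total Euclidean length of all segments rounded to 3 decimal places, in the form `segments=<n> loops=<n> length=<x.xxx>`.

cell (0,4): code 0100 → (0.571,5.000)–(1.000,4.428)
cell (0,5): code 1000 → (1.000,5.953)–(0.571,5.000)
cell (1,4): code 0110 → (1.000,4.428)–(2.000,4.253)
cell (1,5): code 1101 → (1.028,6.000)–(1.000,5.953)
cell (1,6): code 1000 → (2.000,6.658)–(1.028,6.000)
cell (2,4): code 0110 → (2.000,4.253)–(3.000,4.926)
cell (2,6): code 1001 → (3.000,6.171)–(2.000,6.658)
cell (3,3): code 0100 → (3.684,4.000)–(4.000,3.686)
cell (3,4): code 1110 → (3.000,4.926)–(3.684,4.000)
cell (3,6): code 1001 → (4.000,6.921)–(3.000,6.171)
cell (4,3): code 0110 → (4.000,3.686)–(5.000,3.160)
cell (4,6): code 1101 → (4.102,7.000)–(4.000,6.921)
cell (4,7): code 1000 → (5.000,7.481)–(4.102,7.000)
cell (5,3): code 0110 → (5.000,3.160)–(6.000,3.171)
cell (5,7): code 1001 → (6.000,7.469)–(5.000,7.481)
cell (6,3): code 0110 → (6.000,3.171)–(7.000,3.733)
cell (6,6): code 1011 → (7.000,6.866)–(6.839,7.000)
cell (6,7): code 0001 → (6.839,7.000)–(6.000,7.469)
cell (7,3): code 0010 → (7.000,3.733)–(7.246,4.000)
cell (7,4): code 0011 → (7.246,4.000)–(7.670,5.000)
cell (7,5): code 0011 → (7.670,5.000)–(7.579,6.000)
cell (7,6): code 0001 → (7.579,6.000)–(7.000,6.866)
total: 22 segments, chained into 1 closed loop(s), length Σ = 19.256849

segments=22 loops=1 length=19.257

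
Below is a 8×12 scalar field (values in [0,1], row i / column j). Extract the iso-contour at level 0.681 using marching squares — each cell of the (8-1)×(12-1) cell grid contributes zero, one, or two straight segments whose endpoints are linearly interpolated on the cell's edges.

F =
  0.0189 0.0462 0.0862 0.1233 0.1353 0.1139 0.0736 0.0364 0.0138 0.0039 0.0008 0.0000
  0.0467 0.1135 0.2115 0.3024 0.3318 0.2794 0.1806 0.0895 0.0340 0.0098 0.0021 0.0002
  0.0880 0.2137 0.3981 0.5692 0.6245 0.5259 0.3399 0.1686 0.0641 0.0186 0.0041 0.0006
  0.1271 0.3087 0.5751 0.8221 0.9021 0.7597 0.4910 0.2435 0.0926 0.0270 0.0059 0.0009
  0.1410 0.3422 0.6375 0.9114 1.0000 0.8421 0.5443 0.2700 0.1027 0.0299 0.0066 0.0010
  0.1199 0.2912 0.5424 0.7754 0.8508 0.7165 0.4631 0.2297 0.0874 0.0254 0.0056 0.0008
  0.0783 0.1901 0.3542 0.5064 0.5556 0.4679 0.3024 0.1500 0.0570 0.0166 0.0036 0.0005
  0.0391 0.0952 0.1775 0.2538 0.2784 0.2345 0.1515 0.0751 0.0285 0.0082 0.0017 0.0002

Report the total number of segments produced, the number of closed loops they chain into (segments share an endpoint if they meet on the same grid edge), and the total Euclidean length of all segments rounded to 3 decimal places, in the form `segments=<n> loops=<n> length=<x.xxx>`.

segments=12 loops=1 length=10.458

cell (2,2): code 0100 → (2.442,3.000)–(3.000,2.429)
cell (2,3): code 1100 → (2.204,4.000)–(2.442,3.000)
cell (2,4): code 1100 → (2.663,5.000)–(2.204,4.000)
cell (2,5): code 1000 → (3.000,5.293)–(2.663,5.000)
cell (3,2): code 0110 → (3.000,2.429)–(4.000,2.159)
cell (3,5): code 1001 → (4.000,5.541)–(3.000,5.293)
cell (4,2): code 0110 → (4.000,2.159)–(5.000,2.595)
cell (4,5): code 1001 → (5.000,5.140)–(4.000,5.541)
cell (5,2): code 0010 → (5.000,2.595)–(5.351,3.000)
cell (5,3): code 0011 → (5.351,3.000)–(5.575,4.000)
cell (5,4): code 0011 → (5.575,4.000)–(5.143,5.000)
cell (5,5): code 0001 → (5.143,5.000)–(5.000,5.140)
total: 12 segments, chained into 1 closed loop(s), length Σ = 10.458191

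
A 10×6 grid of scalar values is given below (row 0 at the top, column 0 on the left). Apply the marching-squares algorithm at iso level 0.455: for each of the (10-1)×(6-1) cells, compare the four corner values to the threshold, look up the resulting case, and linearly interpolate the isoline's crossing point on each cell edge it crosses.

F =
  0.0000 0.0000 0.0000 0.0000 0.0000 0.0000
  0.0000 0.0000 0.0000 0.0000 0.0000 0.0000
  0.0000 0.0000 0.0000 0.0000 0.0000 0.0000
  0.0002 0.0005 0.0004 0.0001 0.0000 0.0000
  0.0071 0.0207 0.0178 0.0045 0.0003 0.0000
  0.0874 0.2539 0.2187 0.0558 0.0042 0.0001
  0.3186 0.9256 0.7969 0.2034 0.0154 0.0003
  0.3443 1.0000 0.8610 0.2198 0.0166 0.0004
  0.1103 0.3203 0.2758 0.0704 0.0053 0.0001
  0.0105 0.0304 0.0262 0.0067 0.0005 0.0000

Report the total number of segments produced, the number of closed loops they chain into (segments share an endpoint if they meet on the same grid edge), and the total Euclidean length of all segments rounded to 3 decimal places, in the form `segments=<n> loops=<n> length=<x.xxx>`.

segments=8 loops=1 length=7.980

cell (5,0): code 0100 → (5.299,1.000)–(6.000,0.225)
cell (5,1): code 1100 → (5.409,2.000)–(5.299,1.000)
cell (5,2): code 1000 → (6.000,2.576)–(5.409,2.000)
cell (6,0): code 0110 → (6.000,0.225)–(7.000,0.169)
cell (6,2): code 1001 → (7.000,2.633)–(6.000,2.576)
cell (7,0): code 0010 → (7.000,0.169)–(7.802,1.000)
cell (7,1): code 0011 → (7.802,1.000)–(7.694,2.000)
cell (7,2): code 0001 → (7.694,2.000)–(7.000,2.633)
total: 8 segments, chained into 1 closed loop(s), length Σ = 7.979634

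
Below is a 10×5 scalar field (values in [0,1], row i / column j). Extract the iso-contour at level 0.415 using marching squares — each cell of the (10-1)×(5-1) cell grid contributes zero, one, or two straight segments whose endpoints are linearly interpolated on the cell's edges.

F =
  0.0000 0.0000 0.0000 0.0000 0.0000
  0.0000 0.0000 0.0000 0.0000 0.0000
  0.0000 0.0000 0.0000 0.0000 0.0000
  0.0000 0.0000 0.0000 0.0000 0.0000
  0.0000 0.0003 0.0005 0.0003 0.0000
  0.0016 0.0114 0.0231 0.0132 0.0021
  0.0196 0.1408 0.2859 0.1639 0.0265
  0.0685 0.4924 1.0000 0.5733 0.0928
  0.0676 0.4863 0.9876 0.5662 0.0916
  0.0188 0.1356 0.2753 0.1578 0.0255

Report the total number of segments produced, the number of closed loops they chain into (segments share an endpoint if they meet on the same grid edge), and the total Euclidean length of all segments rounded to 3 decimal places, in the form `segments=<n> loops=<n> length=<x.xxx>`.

cell (6,0): code 0100 → (6.780,1.000)–(7.000,0.817)
cell (6,1): code 1100 → (6.181,2.000)–(6.780,1.000)
cell (6,2): code 1100 → (6.613,3.000)–(6.181,2.000)
cell (6,3): code 1000 → (7.000,3.329)–(6.613,3.000)
cell (7,0): code 0110 → (7.000,0.817)–(8.000,0.830)
cell (7,3): code 1001 → (8.000,3.319)–(7.000,3.329)
cell (8,0): code 0010 → (8.000,0.830)–(8.203,1.000)
cell (8,1): code 0011 → (8.203,1.000)–(8.804,2.000)
cell (8,2): code 0011 → (8.804,2.000)–(8.370,3.000)
cell (8,3): code 0001 → (8.370,3.000)–(8.000,3.319)
total: 10 segments, chained into 1 closed loop(s), length Σ = 8.059469

segments=10 loops=1 length=8.059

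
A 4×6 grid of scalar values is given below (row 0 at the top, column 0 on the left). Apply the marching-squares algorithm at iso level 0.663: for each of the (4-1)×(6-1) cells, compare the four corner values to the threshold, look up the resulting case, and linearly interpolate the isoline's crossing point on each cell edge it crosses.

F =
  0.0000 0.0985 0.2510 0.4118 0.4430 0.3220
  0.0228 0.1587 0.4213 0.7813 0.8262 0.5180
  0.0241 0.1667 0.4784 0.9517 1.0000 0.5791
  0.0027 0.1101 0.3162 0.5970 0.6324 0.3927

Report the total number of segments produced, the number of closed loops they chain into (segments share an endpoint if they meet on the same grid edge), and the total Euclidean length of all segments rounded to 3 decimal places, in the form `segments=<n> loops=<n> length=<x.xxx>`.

segments=8 loops=1 length=7.458

cell (0,2): code 0100 → (0.680,3.000)–(1.000,2.671)
cell (0,3): code 1100 → (0.574,4.000)–(0.680,3.000)
cell (0,4): code 1000 → (1.000,4.530)–(0.574,4.000)
cell (1,2): code 0110 → (1.000,2.671)–(2.000,2.390)
cell (1,4): code 1001 → (2.000,4.801)–(1.000,4.530)
cell (2,2): code 0010 → (2.000,2.390)–(2.814,3.000)
cell (2,3): code 0011 → (2.814,3.000)–(2.917,4.000)
cell (2,4): code 0001 → (2.917,4.000)–(2.000,4.801)
total: 8 segments, chained into 1 closed loop(s), length Σ = 7.458413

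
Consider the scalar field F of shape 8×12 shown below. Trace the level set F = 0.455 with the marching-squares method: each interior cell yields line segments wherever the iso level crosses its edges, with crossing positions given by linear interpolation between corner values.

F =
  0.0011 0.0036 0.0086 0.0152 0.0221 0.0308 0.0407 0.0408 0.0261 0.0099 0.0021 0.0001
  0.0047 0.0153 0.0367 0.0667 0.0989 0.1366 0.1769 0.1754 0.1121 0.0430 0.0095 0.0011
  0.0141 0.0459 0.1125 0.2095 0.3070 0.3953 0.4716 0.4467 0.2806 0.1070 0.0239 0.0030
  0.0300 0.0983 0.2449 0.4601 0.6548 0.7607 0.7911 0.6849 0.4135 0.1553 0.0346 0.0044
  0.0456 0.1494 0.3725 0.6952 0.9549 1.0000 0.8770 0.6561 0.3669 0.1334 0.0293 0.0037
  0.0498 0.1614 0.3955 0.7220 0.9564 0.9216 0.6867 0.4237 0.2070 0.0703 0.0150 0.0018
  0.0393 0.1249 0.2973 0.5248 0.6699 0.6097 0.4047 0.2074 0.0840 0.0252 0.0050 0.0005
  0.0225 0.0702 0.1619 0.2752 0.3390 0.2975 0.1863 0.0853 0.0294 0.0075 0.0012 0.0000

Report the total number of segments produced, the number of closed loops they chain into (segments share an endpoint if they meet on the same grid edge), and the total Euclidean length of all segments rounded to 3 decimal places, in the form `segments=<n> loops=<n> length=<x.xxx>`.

segments=20 loops=1 length=16.084

cell (1,5): code 0100 → (1.944,6.000)–(2.000,5.782)
cell (1,6): code 1000 → (2.000,6.667)–(1.944,6.000)
cell (2,2): code 0100 → (2.980,3.000)–(3.000,2.976)
cell (2,3): code 1100 → (2.426,4.000)–(2.980,3.000)
cell (2,4): code 1100 → (2.163,5.000)–(2.426,4.000)
cell (2,5): code 1110 → (2.000,5.782)–(2.163,5.000)
cell (2,6): code 1101 → (2.035,7.000)–(2.000,6.667)
cell (2,7): code 1000 → (3.000,7.847)–(2.035,7.000)
cell (3,2): code 0110 → (3.000,2.976)–(4.000,2.256)
cell (3,7): code 1001 → (4.000,7.695)–(3.000,7.847)
cell (4,2): code 0110 → (4.000,2.256)–(5.000,2.182)
cell (4,6): code 1011 → (5.000,6.881)–(4.865,7.000)
cell (4,7): code 0001 → (4.865,7.000)–(4.000,7.695)
cell (5,2): code 0110 → (5.000,2.182)–(6.000,2.693)
cell (5,5): code 1011 → (6.000,5.755)–(5.822,6.000)
cell (5,6): code 0001 → (5.822,6.000)–(5.000,6.881)
cell (6,2): code 0010 → (6.000,2.693)–(6.280,3.000)
cell (6,3): code 0011 → (6.280,3.000)–(6.649,4.000)
cell (6,4): code 0011 → (6.649,4.000)–(6.496,5.000)
cell (6,5): code 0001 → (6.496,5.000)–(6.000,5.755)
total: 20 segments, chained into 1 closed loop(s), length Σ = 16.084131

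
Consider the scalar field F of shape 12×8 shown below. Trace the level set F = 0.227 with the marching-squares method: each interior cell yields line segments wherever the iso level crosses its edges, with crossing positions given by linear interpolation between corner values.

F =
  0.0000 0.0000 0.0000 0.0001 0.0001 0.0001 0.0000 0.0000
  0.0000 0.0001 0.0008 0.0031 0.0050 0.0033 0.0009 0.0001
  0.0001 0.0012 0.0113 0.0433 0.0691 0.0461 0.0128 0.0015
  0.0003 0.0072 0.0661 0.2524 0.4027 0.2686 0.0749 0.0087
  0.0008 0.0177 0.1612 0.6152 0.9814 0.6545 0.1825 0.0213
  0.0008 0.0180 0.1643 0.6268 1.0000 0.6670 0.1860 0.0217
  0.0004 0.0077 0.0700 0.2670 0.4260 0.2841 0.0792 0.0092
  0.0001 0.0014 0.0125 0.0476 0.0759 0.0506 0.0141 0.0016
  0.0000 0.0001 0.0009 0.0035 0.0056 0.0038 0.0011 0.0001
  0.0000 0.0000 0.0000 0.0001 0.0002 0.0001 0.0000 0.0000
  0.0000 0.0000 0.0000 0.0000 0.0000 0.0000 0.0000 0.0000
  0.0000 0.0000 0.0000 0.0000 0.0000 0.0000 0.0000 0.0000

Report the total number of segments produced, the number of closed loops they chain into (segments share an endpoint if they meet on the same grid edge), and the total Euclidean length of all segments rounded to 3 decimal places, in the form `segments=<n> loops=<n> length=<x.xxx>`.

segments=14 loops=1 length=12.200

cell (2,2): code 0100 → (2.879,3.000)–(3.000,2.864)
cell (2,3): code 1100 → (2.473,4.000)–(2.879,3.000)
cell (2,4): code 1100 → (2.813,5.000)–(2.473,4.000)
cell (2,5): code 1000 → (3.000,5.215)–(2.813,5.000)
cell (3,2): code 0110 → (3.000,2.864)–(4.000,2.145)
cell (3,5): code 1001 → (4.000,5.906)–(3.000,5.215)
cell (4,2): code 0110 → (4.000,2.145)–(5.000,2.136)
cell (4,5): code 1001 → (5.000,5.915)–(4.000,5.906)
cell (5,2): code 0110 → (5.000,2.136)–(6.000,2.797)
cell (5,5): code 1001 → (6.000,5.279)–(5.000,5.915)
cell (6,2): code 0010 → (6.000,2.797)–(6.182,3.000)
cell (6,3): code 0011 → (6.182,3.000)–(6.568,4.000)
cell (6,4): code 0011 → (6.568,4.000)–(6.245,5.000)
cell (6,5): code 0001 → (6.245,5.000)–(6.000,5.279)
total: 14 segments, chained into 1 closed loop(s), length Σ = 12.200335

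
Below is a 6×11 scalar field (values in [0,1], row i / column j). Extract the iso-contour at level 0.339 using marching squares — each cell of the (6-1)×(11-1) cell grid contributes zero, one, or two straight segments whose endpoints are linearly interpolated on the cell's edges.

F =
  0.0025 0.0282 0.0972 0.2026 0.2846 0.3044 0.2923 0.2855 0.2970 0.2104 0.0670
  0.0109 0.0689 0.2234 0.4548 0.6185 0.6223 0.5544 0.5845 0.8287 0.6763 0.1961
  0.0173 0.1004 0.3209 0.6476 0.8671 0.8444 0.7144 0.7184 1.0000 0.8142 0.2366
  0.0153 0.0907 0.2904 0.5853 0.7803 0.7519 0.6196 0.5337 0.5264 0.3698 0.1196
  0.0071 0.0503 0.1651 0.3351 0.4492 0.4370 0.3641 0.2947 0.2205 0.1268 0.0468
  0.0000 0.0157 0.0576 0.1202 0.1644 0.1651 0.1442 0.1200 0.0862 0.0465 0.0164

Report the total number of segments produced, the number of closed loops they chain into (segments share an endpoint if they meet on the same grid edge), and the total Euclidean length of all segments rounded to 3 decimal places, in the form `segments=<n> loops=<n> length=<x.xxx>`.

cell (0,2): code 0100 → (0.541,3.000)–(1.000,2.500)
cell (0,3): code 1100 → (0.163,4.000)–(0.541,3.000)
cell (0,4): code 1100 → (0.109,5.000)–(0.163,4.000)
cell (0,5): code 1100 → (0.178,6.000)–(0.109,5.000)
cell (0,6): code 1100 → (0.179,7.000)–(0.178,6.000)
cell (0,7): code 1100 → (0.079,8.000)–(0.179,7.000)
cell (0,8): code 1100 → (0.276,9.000)–(0.079,8.000)
cell (0,9): code 1000 → (1.000,9.702)–(0.276,9.000)
cell (1,2): code 0110 → (1.000,2.500)–(2.000,2.055)
cell (1,9): code 1001 → (2.000,9.823)–(1.000,9.702)
cell (2,2): code 0110 → (2.000,2.055)–(3.000,2.165)
cell (2,9): code 1001 → (3.000,9.123)–(2.000,9.823)
cell (3,2): code 0010 → (3.000,2.165)–(3.984,3.000)
cell (3,3): code 0111 → (3.984,3.000)–(4.000,3.034)
cell (3,6): code 1011 → (4.000,6.362)–(3.815,7.000)
cell (3,7): code 0011 → (3.815,7.000)–(3.613,8.000)
cell (3,8): code 0011 → (3.613,8.000)–(3.127,9.000)
cell (3,9): code 0001 → (3.127,9.000)–(3.000,9.123)
cell (4,3): code 0010 → (4.000,3.034)–(4.387,4.000)
cell (4,4): code 0011 → (4.387,4.000)–(4.360,5.000)
cell (4,5): code 0011 → (4.360,5.000)–(4.114,6.000)
cell (4,6): code 0001 → (4.114,6.000)–(4.000,6.362)
total: 22 segments, chained into 1 closed loop(s), length Σ = 19.864654

segments=22 loops=1 length=19.865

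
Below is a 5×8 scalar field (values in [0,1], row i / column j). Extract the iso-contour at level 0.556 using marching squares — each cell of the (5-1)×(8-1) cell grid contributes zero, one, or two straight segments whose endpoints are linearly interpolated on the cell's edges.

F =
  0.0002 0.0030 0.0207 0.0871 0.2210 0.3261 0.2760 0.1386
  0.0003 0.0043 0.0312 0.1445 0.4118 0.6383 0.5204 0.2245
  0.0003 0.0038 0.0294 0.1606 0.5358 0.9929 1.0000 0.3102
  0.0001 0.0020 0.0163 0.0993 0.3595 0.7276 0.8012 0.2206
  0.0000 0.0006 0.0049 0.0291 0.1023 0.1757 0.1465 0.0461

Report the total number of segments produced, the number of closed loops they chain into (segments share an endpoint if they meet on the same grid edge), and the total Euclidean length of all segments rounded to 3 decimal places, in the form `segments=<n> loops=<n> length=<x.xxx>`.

segments=10 loops=1 length=8.060

cell (0,4): code 0100 → (0.736,5.000)–(1.000,4.637)
cell (0,5): code 1000 → (1.000,5.698)–(0.736,5.000)
cell (1,4): code 0110 → (1.000,4.637)–(2.000,4.044)
cell (1,5): code 1101 → (1.074,6.000)–(1.000,5.698)
cell (1,6): code 1000 → (2.000,6.644)–(1.074,6.000)
cell (2,4): code 0110 → (2.000,4.044)–(3.000,4.534)
cell (2,6): code 1001 → (3.000,6.422)–(2.000,6.644)
cell (3,4): code 0010 → (3.000,4.534)–(3.311,5.000)
cell (3,5): code 0011 → (3.311,5.000)–(3.375,6.000)
cell (3,6): code 0001 → (3.375,6.000)–(3.000,6.422)
total: 10 segments, chained into 1 closed loop(s), length Σ = 8.060366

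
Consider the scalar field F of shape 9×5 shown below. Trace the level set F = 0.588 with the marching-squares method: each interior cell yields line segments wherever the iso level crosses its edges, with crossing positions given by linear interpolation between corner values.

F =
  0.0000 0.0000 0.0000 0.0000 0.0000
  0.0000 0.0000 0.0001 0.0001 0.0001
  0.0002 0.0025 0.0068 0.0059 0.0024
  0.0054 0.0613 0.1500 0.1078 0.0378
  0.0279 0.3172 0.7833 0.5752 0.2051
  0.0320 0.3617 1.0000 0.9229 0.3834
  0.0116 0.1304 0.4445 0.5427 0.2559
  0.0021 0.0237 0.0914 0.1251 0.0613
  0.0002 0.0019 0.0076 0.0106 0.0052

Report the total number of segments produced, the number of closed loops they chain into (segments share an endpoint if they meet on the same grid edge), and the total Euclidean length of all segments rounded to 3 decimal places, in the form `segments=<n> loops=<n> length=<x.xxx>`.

cell (3,1): code 0100 → (3.692,2.000)–(4.000,1.581)
cell (3,2): code 1000 → (4.000,2.938)–(3.692,2.000)
cell (4,1): code 0110 → (4.000,1.581)–(5.000,1.355)
cell (4,2): code 1101 → (4.037,3.000)–(4.000,2.938)
cell (4,3): code 1000 → (5.000,3.621)–(4.037,3.000)
cell (5,1): code 0010 → (5.000,1.355)–(5.742,2.000)
cell (5,2): code 0011 → (5.742,2.000)–(5.881,3.000)
cell (5,3): code 0001 → (5.881,3.000)–(5.000,3.621)
total: 8 segments, chained into 1 closed loop(s), length Σ = 6.821477

segments=8 loops=1 length=6.821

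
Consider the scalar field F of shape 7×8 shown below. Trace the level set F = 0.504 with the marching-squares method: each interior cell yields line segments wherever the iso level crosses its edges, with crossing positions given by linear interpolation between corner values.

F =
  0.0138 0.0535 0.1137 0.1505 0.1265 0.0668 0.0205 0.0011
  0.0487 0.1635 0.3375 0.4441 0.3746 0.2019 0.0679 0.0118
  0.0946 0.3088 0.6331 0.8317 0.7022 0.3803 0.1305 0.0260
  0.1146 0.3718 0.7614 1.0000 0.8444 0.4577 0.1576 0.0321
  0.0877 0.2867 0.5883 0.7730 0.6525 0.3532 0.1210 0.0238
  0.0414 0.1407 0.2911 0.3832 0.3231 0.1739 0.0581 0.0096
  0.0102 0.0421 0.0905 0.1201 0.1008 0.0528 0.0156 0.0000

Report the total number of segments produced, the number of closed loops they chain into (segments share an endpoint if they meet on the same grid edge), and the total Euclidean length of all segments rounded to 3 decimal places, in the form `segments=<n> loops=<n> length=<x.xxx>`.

segments=12 loops=1 length=10.949

cell (1,1): code 0100 → (1.563,2.000)–(2.000,1.602)
cell (1,2): code 1100 → (1.155,3.000)–(1.563,2.000)
cell (1,3): code 1100 → (1.395,4.000)–(1.155,3.000)
cell (1,4): code 1000 → (2.000,4.616)–(1.395,4.000)
cell (2,1): code 0110 → (2.000,1.602)–(3.000,1.339)
cell (2,4): code 1001 → (3.000,4.880)–(2.000,4.616)
cell (3,1): code 0110 → (3.000,1.339)–(4.000,1.720)
cell (3,4): code 1001 → (4.000,4.496)–(3.000,4.880)
cell (4,1): code 0010 → (4.000,1.720)–(4.284,2.000)
cell (4,2): code 0011 → (4.284,2.000)–(4.690,3.000)
cell (4,3): code 0011 → (4.690,3.000)–(4.451,4.000)
cell (4,4): code 0001 → (4.451,4.000)–(4.000,4.496)
total: 12 segments, chained into 1 closed loop(s), length Σ = 10.948962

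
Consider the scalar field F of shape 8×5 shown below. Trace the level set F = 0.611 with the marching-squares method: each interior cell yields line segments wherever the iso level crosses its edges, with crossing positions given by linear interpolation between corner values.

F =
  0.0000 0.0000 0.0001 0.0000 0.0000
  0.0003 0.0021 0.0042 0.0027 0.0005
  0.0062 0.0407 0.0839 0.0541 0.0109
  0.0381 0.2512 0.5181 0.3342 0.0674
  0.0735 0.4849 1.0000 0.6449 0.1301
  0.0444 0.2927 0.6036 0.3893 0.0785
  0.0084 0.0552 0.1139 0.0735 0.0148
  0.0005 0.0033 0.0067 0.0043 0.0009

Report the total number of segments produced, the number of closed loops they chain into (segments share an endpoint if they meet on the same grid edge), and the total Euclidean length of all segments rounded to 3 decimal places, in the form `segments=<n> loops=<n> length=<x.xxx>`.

segments=6 loops=1 length=5.150

cell (3,1): code 0100 → (3.193,2.000)–(4.000,1.245)
cell (3,2): code 1100 → (3.891,3.000)–(3.193,2.000)
cell (3,3): code 1000 → (4.000,3.066)–(3.891,3.000)
cell (4,1): code 0010 → (4.000,1.245)–(4.981,2.000)
cell (4,2): code 0011 → (4.981,2.000)–(4.133,3.000)
cell (4,3): code 0001 → (4.133,3.000)–(4.000,3.066)
total: 6 segments, chained into 1 closed loop(s), length Σ = 5.150375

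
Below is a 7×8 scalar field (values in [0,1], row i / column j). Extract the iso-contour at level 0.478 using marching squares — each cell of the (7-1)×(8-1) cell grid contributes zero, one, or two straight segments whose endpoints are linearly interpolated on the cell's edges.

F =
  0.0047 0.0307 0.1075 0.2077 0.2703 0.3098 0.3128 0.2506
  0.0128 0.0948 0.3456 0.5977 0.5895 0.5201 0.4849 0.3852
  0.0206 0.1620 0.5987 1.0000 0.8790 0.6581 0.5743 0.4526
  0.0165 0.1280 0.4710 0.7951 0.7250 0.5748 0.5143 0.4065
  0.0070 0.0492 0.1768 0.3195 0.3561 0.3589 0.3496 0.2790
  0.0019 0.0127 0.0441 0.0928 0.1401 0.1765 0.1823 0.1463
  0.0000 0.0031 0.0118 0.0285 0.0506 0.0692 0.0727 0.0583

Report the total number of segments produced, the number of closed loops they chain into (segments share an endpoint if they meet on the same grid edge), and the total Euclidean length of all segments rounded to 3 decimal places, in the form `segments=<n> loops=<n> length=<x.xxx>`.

segments=16 loops=1 length=12.974

cell (0,2): code 0100 → (0.693,3.000)–(1.000,2.525)
cell (0,3): code 1100 → (0.651,4.000)–(0.693,3.000)
cell (0,4): code 1100 → (0.800,5.000)–(0.651,4.000)
cell (0,5): code 1100 → (0.960,6.000)–(0.800,5.000)
cell (0,6): code 1000 → (1.000,6.069)–(0.960,6.000)
cell (1,1): code 0100 → (1.523,2.000)–(2.000,1.724)
cell (1,2): code 1110 → (1.000,2.525)–(1.523,2.000)
cell (1,6): code 1001 → (2.000,6.791)–(1.000,6.069)
cell (2,1): code 0010 → (2.000,1.724)–(2.945,2.000)
cell (2,2): code 0111 → (2.945,2.000)–(3.000,2.022)
cell (2,6): code 1001 → (3.000,6.337)–(2.000,6.791)
cell (3,2): code 0010 → (3.000,2.022)–(3.667,3.000)
cell (3,3): code 0011 → (3.667,3.000)–(3.670,4.000)
cell (3,4): code 0011 → (3.670,4.000)–(3.448,5.000)
cell (3,5): code 0011 → (3.448,5.000)–(3.220,6.000)
cell (3,6): code 0001 → (3.220,6.000)–(3.000,6.337)
total: 16 segments, chained into 1 closed loop(s), length Σ = 12.974360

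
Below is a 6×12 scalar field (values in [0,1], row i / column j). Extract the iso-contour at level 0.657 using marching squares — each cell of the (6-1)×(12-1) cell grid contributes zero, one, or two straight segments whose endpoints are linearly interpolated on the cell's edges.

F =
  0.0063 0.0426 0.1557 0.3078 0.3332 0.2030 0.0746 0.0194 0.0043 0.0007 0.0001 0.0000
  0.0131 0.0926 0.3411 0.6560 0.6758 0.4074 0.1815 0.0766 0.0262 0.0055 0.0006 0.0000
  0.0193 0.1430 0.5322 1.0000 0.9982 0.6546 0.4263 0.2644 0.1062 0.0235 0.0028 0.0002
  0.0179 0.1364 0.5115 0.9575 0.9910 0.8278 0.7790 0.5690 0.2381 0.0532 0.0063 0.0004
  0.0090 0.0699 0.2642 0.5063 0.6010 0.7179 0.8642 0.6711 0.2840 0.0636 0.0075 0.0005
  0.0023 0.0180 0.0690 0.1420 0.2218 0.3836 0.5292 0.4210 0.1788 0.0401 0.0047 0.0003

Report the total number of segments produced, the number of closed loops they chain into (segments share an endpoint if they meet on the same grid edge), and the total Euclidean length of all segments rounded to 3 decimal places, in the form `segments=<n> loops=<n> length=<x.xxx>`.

cell (0,3): code 0100 → (0.945,4.000)–(1.000,3.051)
cell (0,4): code 1000 → (1.000,4.070)–(0.945,4.000)
cell (1,2): code 0100 → (1.003,3.000)–(2.000,2.267)
cell (1,3): code 1110 → (1.000,3.051)–(1.003,3.000)
cell (1,4): code 1001 → (2.000,4.993)–(1.000,4.070)
cell (2,2): code 0110 → (2.000,2.267)–(3.000,2.326)
cell (2,4): code 1101 → (2.014,5.000)–(2.000,4.993)
cell (2,5): code 1100 → (2.654,6.000)–(2.014,5.000)
cell (2,6): code 1000 → (3.000,6.581)–(2.654,6.000)
cell (3,2): code 0010 → (3.000,2.326)–(3.666,3.000)
cell (3,3): code 0011 → (3.666,3.000)–(3.856,4.000)
cell (3,4): code 0111 → (3.856,4.000)–(4.000,4.479)
cell (3,6): code 1101 → (3.862,7.000)–(3.000,6.581)
cell (3,7): code 1000 → (4.000,7.036)–(3.862,7.000)
cell (4,4): code 0010 → (4.000,4.479)–(4.182,5.000)
cell (4,5): code 0011 → (4.182,5.000)–(4.619,6.000)
cell (4,6): code 0011 → (4.619,6.000)–(4.056,7.000)
cell (4,7): code 0001 → (4.056,7.000)–(4.000,7.036)
total: 18 segments, chained into 1 closed loop(s), length Σ = 12.993817

segments=18 loops=1 length=12.994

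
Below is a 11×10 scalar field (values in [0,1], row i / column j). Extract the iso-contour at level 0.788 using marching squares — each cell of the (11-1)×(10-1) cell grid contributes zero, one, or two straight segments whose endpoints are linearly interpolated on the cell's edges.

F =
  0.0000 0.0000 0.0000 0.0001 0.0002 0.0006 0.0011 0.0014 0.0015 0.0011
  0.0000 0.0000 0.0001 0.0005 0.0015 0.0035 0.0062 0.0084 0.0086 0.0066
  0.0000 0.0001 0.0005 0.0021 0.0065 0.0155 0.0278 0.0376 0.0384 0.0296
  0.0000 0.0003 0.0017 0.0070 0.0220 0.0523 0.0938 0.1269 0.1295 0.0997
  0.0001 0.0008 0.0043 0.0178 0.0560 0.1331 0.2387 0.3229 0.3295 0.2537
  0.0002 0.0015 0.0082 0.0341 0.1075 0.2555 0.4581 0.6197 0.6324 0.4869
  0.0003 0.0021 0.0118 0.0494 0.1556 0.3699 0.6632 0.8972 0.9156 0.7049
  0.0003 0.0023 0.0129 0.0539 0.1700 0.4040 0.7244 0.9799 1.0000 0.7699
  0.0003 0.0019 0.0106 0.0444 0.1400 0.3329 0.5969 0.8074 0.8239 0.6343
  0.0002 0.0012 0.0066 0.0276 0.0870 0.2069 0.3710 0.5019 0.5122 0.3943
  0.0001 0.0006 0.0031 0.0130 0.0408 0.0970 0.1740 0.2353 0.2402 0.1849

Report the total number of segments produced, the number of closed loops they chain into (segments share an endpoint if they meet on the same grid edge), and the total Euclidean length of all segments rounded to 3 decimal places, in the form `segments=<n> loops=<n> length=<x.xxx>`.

segments=10 loops=1 length=8.227

cell (5,6): code 0100 → (5.606,7.000)–(6.000,6.533)
cell (5,7): code 1100 → (5.549,8.000)–(5.606,7.000)
cell (5,8): code 1000 → (6.000,8.606)–(5.549,8.000)
cell (6,6): code 0110 → (6.000,6.533)–(7.000,6.249)
cell (6,8): code 1001 → (7.000,8.921)–(6.000,8.606)
cell (7,6): code 0110 → (7.000,6.249)–(8.000,6.908)
cell (7,8): code 1001 → (8.000,8.189)–(7.000,8.921)
cell (8,6): code 0010 → (8.000,6.908)–(8.064,7.000)
cell (8,7): code 0011 → (8.064,7.000)–(8.115,8.000)
cell (8,8): code 0001 → (8.115,8.000)–(8.000,8.189)
total: 10 segments, chained into 1 closed loop(s), length Σ = 8.226931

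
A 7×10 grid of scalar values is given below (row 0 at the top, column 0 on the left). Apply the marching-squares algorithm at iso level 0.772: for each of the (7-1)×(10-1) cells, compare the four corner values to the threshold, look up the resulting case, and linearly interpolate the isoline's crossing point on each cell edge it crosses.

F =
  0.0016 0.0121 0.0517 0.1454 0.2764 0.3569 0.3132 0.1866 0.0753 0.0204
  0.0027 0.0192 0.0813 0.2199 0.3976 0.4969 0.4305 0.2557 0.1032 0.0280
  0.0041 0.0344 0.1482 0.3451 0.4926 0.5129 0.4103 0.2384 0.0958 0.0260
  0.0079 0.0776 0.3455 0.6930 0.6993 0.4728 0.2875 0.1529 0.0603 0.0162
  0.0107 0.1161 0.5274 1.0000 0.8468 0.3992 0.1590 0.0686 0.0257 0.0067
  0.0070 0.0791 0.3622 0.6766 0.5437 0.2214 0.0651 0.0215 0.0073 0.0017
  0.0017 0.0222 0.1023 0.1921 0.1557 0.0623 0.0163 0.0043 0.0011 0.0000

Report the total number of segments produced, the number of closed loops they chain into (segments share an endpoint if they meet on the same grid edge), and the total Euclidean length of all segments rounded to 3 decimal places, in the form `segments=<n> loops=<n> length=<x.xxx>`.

segments=6 loops=1 length=4.699

cell (3,2): code 0100 → (3.257,3.000)–(4.000,2.518)
cell (3,3): code 1100 → (3.493,4.000)–(3.257,3.000)
cell (3,4): code 1000 → (4.000,4.167)–(3.493,4.000)
cell (4,2): code 0010 → (4.000,2.518)–(4.705,3.000)
cell (4,3): code 0011 → (4.705,3.000)–(4.247,4.000)
cell (4,4): code 0001 → (4.247,4.000)–(4.000,4.167)
total: 6 segments, chained into 1 closed loop(s), length Σ = 4.699225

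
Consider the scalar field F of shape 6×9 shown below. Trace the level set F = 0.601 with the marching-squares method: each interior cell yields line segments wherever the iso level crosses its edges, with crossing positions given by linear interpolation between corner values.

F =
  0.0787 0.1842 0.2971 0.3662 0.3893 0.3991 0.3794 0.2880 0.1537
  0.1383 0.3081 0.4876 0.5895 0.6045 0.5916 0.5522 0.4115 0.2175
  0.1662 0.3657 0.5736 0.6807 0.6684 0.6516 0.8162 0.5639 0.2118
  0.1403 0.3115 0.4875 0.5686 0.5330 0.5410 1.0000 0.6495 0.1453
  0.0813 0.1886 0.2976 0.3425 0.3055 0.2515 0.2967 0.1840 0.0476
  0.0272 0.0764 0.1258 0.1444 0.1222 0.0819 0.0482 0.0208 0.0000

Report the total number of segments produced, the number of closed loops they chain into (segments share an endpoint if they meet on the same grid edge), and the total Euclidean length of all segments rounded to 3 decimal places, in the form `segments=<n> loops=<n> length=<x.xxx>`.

segments=16 loops=1 length=12.281

cell (0,3): code 0100 → (0.984,4.000)–(1.000,3.767)
cell (0,4): code 1000 → (1.000,4.271)–(0.984,4.000)
cell (1,2): code 0100 → (1.126,3.000)–(2.000,2.256)
cell (1,3): code 1110 → (1.000,3.767)–(1.126,3.000)
cell (1,4): code 1101 → (1.157,5.000)–(1.000,4.271)
cell (1,5): code 1100 → (1.185,6.000)–(1.157,5.000)
cell (1,6): code 1000 → (2.000,6.853)–(1.185,6.000)
cell (2,2): code 0010 → (2.000,2.256)–(2.711,3.000)
cell (2,3): code 0011 → (2.711,3.000)–(2.498,4.000)
cell (2,4): code 0011 → (2.498,4.000)–(2.458,5.000)
cell (2,5): code 0111 → (2.458,5.000)–(3.000,5.131)
cell (2,6): code 1101 → (2.433,7.000)–(2.000,6.853)
cell (2,7): code 1000 → (3.000,7.096)–(2.433,7.000)
cell (3,5): code 0010 → (3.000,5.131)–(3.567,6.000)
cell (3,6): code 0011 → (3.567,6.000)–(3.104,7.000)
cell (3,7): code 0001 → (3.104,7.000)–(3.000,7.096)
total: 16 segments, chained into 1 closed loop(s), length Σ = 12.280810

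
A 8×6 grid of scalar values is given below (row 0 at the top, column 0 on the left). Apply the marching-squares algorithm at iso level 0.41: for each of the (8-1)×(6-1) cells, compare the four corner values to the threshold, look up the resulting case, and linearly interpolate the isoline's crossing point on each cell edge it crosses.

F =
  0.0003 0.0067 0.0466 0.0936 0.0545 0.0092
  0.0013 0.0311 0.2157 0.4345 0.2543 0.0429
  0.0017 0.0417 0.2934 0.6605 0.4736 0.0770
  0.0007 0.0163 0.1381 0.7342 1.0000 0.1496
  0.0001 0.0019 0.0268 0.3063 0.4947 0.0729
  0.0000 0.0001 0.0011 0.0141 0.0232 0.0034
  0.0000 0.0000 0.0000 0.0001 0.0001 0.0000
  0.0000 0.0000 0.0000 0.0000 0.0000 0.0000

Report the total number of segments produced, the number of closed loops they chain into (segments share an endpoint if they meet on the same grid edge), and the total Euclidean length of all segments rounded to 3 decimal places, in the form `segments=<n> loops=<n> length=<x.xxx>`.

segments=12 loops=1 length=8.433

cell (0,2): code 0100 → (0.928,3.000)–(1.000,2.888)
cell (0,3): code 1000 → (1.000,3.136)–(0.928,3.000)
cell (1,2): code 0110 → (1.000,2.888)–(2.000,2.318)
cell (1,3): code 1101 → (1.710,4.000)–(1.000,3.136)
cell (1,4): code 1000 → (2.000,4.160)–(1.710,4.000)
cell (2,2): code 0110 → (2.000,2.318)–(3.000,2.456)
cell (2,4): code 1001 → (3.000,4.694)–(2.000,4.160)
cell (3,2): code 0010 → (3.000,2.456)–(3.758,3.000)
cell (3,3): code 0111 → (3.758,3.000)–(4.000,3.550)
cell (3,4): code 1001 → (4.000,4.201)–(3.000,4.694)
cell (4,3): code 0010 → (4.000,3.550)–(4.180,4.000)
cell (4,4): code 0001 → (4.180,4.000)–(4.000,4.201)
total: 12 segments, chained into 1 closed loop(s), length Σ = 8.433271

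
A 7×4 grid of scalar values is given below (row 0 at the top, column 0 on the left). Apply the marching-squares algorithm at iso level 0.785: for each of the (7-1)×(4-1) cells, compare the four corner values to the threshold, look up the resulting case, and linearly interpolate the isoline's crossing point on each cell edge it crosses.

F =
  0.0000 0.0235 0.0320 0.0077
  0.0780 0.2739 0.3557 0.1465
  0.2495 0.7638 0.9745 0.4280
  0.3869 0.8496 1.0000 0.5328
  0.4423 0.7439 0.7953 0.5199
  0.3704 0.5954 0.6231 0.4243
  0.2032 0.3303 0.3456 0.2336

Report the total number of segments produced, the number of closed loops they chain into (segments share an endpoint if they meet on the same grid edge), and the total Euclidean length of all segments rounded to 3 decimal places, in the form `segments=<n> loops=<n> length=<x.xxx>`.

segments=10 loops=1 length=6.333

cell (1,1): code 0100 → (1.694,2.000)–(2.000,1.101)
cell (1,2): code 1000 → (2.000,2.347)–(1.694,2.000)
cell (2,0): code 0100 → (2.247,1.000)–(3.000,0.860)
cell (2,1): code 1110 → (2.000,1.101)–(2.247,1.000)
cell (2,2): code 1001 → (3.000,2.460)–(2.000,2.347)
cell (3,0): code 0010 → (3.000,0.860)–(3.611,1.000)
cell (3,1): code 0111 → (3.611,1.000)–(4.000,1.800)
cell (3,2): code 1001 → (4.000,2.037)–(3.000,2.460)
cell (4,1): code 0010 → (4.000,1.800)–(4.060,2.000)
cell (4,2): code 0001 → (4.060,2.000)–(4.000,2.037)
total: 10 segments, chained into 1 closed loop(s), length Σ = 6.333082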